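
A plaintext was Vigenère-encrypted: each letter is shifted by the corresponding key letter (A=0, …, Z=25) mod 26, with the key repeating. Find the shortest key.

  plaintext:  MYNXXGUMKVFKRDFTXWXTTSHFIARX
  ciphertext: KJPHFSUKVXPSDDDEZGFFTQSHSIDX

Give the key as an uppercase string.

YLCKIMA

  i= 0: K-M = 24 → Y
  i= 1: J-Y = 11 → L
  i= 2: P-N =  2 → C
  i= 3: H-X = 10 → K
  i= 4: F-X =  8 → I
  i= 5: S-G = 12 → M
  i= 6: U-U =  0 → A
  i= 7: K-M = 24 → Y
  i= 8: V-K = 11 → L
  i= 9: X-V =  2 → C
  i=10: P-F = 10 → K
  i=11: S-K =  8 → I
  i=12: D-R = 12 → M
  i=13: D-D =  0 → A
  i=14: D-F = 24 → Y
  i=15: E-T = 11 → L
  i=16: Z-X =  2 → C
  i=17: G-W = 10 → K
  i=18: F-X =  8 → I
  i=19: F-T = 12 → M
  i=20: T-T =  0 → A
  i=21: Q-S = 24 → Y
  i=22: S-H = 11 → L
  i=23: H-F =  2 → C
  i=24: S-I = 10 → K
  i=25: I-A =  8 → I
  i=26: D-R = 12 → M
  i=27: X-X =  0 → A
  shifts repeat with period 7: YLCKIMA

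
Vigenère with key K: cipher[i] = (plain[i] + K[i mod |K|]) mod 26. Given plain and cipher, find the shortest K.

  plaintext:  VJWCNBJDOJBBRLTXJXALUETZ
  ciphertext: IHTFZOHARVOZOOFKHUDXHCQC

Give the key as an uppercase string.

  i= 0: I-V = 13 → N
  i= 1: H-J = 24 → Y
  i= 2: T-W = 23 → X
  i= 3: F-C =  3 → D
  i= 4: Z-N = 12 → M
  i= 5: O-B = 13 → N
  i= 6: H-J = 24 → Y
  i= 7: A-D = 23 → X
  i= 8: R-O =  3 → D
  i= 9: V-J = 12 → M
  i=10: O-B = 13 → N
  i=11: Z-B = 24 → Y
  i=12: O-R = 23 → X
  i=13: O-L =  3 → D
  i=14: F-T = 12 → M
  i=15: K-X = 13 → N
  i=16: H-J = 24 → Y
  i=17: U-X = 23 → X
  i=18: D-A =  3 → D
  i=19: X-L = 12 → M
  i=20: H-U = 13 → N
  i=21: C-E = 24 → Y
  i=22: Q-T = 23 → X
  i=23: C-Z =  3 → D
  shifts repeat with period 5: NYXDM

NYXDM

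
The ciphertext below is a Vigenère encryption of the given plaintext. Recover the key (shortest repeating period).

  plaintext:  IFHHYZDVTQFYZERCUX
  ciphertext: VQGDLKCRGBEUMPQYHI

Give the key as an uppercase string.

  i= 0: V-I = 13 → N
  i= 1: Q-F = 11 → L
  i= 2: G-H = 25 → Z
  i= 3: D-H = 22 → W
  i= 4: L-Y = 13 → N
  i= 5: K-Z = 11 → L
  i= 6: C-D = 25 → Z
  i= 7: R-V = 22 → W
  i= 8: G-T = 13 → N
  i= 9: B-Q = 11 → L
  i=10: E-F = 25 → Z
  i=11: U-Y = 22 → W
  i=12: M-Z = 13 → N
  i=13: P-E = 11 → L
  i=14: Q-R = 25 → Z
  i=15: Y-C = 22 → W
  i=16: H-U = 13 → N
  i=17: I-X = 11 → L
  shifts repeat with period 4: NLZW

NLZW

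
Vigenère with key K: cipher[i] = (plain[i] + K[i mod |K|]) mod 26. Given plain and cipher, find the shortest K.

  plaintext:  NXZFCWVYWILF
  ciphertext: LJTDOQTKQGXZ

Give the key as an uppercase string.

  i= 0: L-N = 24 → Y
  i= 1: J-X = 12 → M
  i= 2: T-Z = 20 → U
  i= 3: D-F = 24 → Y
  i= 4: O-C = 12 → M
  i= 5: Q-W = 20 → U
  i= 6: T-V = 24 → Y
  i= 7: K-Y = 12 → M
  i= 8: Q-W = 20 → U
  i= 9: G-I = 24 → Y
  i=10: X-L = 12 → M
  i=11: Z-F = 20 → U
  shifts repeat with period 3: YMU

YMU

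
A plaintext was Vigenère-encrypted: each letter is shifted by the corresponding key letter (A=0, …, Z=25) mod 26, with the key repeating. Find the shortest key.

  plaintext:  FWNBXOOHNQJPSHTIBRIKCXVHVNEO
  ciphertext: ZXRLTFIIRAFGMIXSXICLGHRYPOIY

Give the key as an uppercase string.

  i= 0: Z-F = 20 → U
  i= 1: X-W =  1 → B
  i= 2: R-N =  4 → E
  i= 3: L-B = 10 → K
  i= 4: T-X = 22 → W
  i= 5: F-O = 17 → R
  i= 6: I-O = 20 → U
  i= 7: I-H =  1 → B
  i= 8: R-N =  4 → E
  i= 9: A-Q = 10 → K
  i=10: F-J = 22 → W
  i=11: G-P = 17 → R
  i=12: M-S = 20 → U
  i=13: I-H =  1 → B
  i=14: X-T =  4 → E
  i=15: S-I = 10 → K
  i=16: X-B = 22 → W
  i=17: I-R = 17 → R
  i=18: C-I = 20 → U
  i=19: L-K =  1 → B
  i=20: G-C =  4 → E
  i=21: H-X = 10 → K
  i=22: R-V = 22 → W
  i=23: Y-H = 17 → R
  i=24: P-V = 20 → U
  i=25: O-N =  1 → B
  i=26: I-E =  4 → E
  i=27: Y-O = 10 → K
  shifts repeat with period 6: UBEKWR

UBEKWR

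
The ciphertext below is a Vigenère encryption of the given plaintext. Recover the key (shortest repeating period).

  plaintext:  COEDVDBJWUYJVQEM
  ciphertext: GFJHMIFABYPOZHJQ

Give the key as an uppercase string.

  i= 0: G-C =  4 → E
  i= 1: F-O = 17 → R
  i= 2: J-E =  5 → F
  i= 3: H-D =  4 → E
  i= 4: M-V = 17 → R
  i= 5: I-D =  5 → F
  i= 6: F-B =  4 → E
  i= 7: A-J = 17 → R
  i= 8: B-W =  5 → F
  i= 9: Y-U =  4 → E
  i=10: P-Y = 17 → R
  i=11: O-J =  5 → F
  i=12: Z-V =  4 → E
  i=13: H-Q = 17 → R
  i=14: J-E =  5 → F
  i=15: Q-M =  4 → E
  shifts repeat with period 3: ERF

ERF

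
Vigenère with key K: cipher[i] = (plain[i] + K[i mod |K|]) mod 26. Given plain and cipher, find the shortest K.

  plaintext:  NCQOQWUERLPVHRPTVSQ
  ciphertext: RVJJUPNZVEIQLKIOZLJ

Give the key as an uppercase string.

  i= 0: R-N =  4 → E
  i= 1: V-C = 19 → T
  i= 2: J-Q = 19 → T
  i= 3: J-O = 21 → V
  i= 4: U-Q =  4 → E
  i= 5: P-W = 19 → T
  i= 6: N-U = 19 → T
  i= 7: Z-E = 21 → V
  i= 8: V-R =  4 → E
  i= 9: E-L = 19 → T
  i=10: I-P = 19 → T
  i=11: Q-V = 21 → V
  i=12: L-H =  4 → E
  i=13: K-R = 19 → T
  i=14: I-P = 19 → T
  i=15: O-T = 21 → V
  i=16: Z-V =  4 → E
  i=17: L-S = 19 → T
  i=18: J-Q = 19 → T
  shifts repeat with period 4: ETTV

ETTV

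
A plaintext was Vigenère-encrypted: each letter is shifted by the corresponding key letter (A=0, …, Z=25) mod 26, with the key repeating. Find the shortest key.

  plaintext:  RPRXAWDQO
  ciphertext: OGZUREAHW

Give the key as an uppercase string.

XRI

  i= 0: O-R = 23 → X
  i= 1: G-P = 17 → R
  i= 2: Z-R =  8 → I
  i= 3: U-X = 23 → X
  i= 4: R-A = 17 → R
  i= 5: E-W =  8 → I
  i= 6: A-D = 23 → X
  i= 7: H-Q = 17 → R
  i= 8: W-O =  8 → I
  shifts repeat with period 3: XRI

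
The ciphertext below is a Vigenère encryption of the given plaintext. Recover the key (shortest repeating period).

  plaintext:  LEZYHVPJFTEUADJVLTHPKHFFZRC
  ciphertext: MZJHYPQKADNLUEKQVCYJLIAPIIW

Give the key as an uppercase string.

BVKJRUB

  i= 0: M-L =  1 → B
  i= 1: Z-E = 21 → V
  i= 2: J-Z = 10 → K
  i= 3: H-Y =  9 → J
  i= 4: Y-H = 17 → R
  i= 5: P-V = 20 → U
  i= 6: Q-P =  1 → B
  i= 7: K-J =  1 → B
  i= 8: A-F = 21 → V
  i= 9: D-T = 10 → K
  i=10: N-E =  9 → J
  i=11: L-U = 17 → R
  i=12: U-A = 20 → U
  i=13: E-D =  1 → B
  i=14: K-J =  1 → B
  i=15: Q-V = 21 → V
  i=16: V-L = 10 → K
  i=17: C-T =  9 → J
  i=18: Y-H = 17 → R
  i=19: J-P = 20 → U
  i=20: L-K =  1 → B
  i=21: I-H =  1 → B
  i=22: A-F = 21 → V
  i=23: P-F = 10 → K
  i=24: I-Z =  9 → J
  i=25: I-R = 17 → R
  i=26: W-C = 20 → U
  shifts repeat with period 7: BVKJRUB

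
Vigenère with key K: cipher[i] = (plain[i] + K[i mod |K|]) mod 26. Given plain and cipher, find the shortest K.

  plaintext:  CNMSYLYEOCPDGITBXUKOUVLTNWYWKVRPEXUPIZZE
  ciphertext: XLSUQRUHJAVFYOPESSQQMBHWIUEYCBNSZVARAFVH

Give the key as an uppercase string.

VYGCSGWD

  i= 0: X-C = 21 → V
  i= 1: L-N = 24 → Y
  i= 2: S-M =  6 → G
  i= 3: U-S =  2 → C
  i= 4: Q-Y = 18 → S
  i= 5: R-L =  6 → G
  i= 6: U-Y = 22 → W
  i= 7: H-E =  3 → D
  i= 8: J-O = 21 → V
  i= 9: A-C = 24 → Y
  i=10: V-P =  6 → G
  i=11: F-D =  2 → C
  i=12: Y-G = 18 → S
  i=13: O-I =  6 → G
  i=14: P-T = 22 → W
  i=15: E-B =  3 → D
  i=16: S-X = 21 → V
  i=17: S-U = 24 → Y
  i=18: Q-K =  6 → G
  i=19: Q-O =  2 → C
  i=20: M-U = 18 → S
  i=21: B-V =  6 → G
  i=22: H-L = 22 → W
  i=23: W-T =  3 → D
  i=24: I-N = 21 → V
  i=25: U-W = 24 → Y
  i=26: E-Y =  6 → G
  i=27: Y-W =  2 → C
  i=28: C-K = 18 → S
  i=29: B-V =  6 → G
  i=30: N-R = 22 → W
  i=31: S-P =  3 → D
  i=32: Z-E = 21 → V
  i=33: V-X = 24 → Y
  i=34: A-U =  6 → G
  i=35: R-P =  2 → C
  i=36: A-I = 18 → S
  i=37: F-Z =  6 → G
  i=38: V-Z = 22 → W
  i=39: H-E =  3 → D
  shifts repeat with period 8: VYGCSGWD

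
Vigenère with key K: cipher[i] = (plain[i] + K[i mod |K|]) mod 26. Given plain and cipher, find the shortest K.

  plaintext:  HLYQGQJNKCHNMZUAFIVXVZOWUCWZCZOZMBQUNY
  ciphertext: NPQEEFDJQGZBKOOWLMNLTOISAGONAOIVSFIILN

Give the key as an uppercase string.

  i= 0: N-H =  6 → G
  i= 1: P-L =  4 → E
  i= 2: Q-Y = 18 → S
  i= 3: E-Q = 14 → O
  i= 4: E-G = 24 → Y
  i= 5: F-Q = 15 → P
  i= 6: D-J = 20 → U
  i= 7: J-N = 22 → W
  i= 8: Q-K =  6 → G
  i= 9: G-C =  4 → E
  i=10: Z-H = 18 → S
  i=11: B-N = 14 → O
  i=12: K-M = 24 → Y
  i=13: O-Z = 15 → P
  i=14: O-U = 20 → U
  i=15: W-A = 22 → W
  i=16: L-F =  6 → G
  i=17: M-I =  4 → E
  i=18: N-V = 18 → S
  i=19: L-X = 14 → O
  i=20: T-V = 24 → Y
  i=21: O-Z = 15 → P
  i=22: I-O = 20 → U
  i=23: S-W = 22 → W
  i=24: A-U =  6 → G
  i=25: G-C =  4 → E
  i=26: O-W = 18 → S
  i=27: N-Z = 14 → O
  i=28: A-C = 24 → Y
  i=29: O-Z = 15 → P
  i=30: I-O = 20 → U
  i=31: V-Z = 22 → W
  i=32: S-M =  6 → G
  i=33: F-B =  4 → E
  i=34: I-Q = 18 → S
  i=35: I-U = 14 → O
  i=36: L-N = 24 → Y
  i=37: N-Y = 15 → P
  shifts repeat with period 8: GESOYPUW

GESOYPUW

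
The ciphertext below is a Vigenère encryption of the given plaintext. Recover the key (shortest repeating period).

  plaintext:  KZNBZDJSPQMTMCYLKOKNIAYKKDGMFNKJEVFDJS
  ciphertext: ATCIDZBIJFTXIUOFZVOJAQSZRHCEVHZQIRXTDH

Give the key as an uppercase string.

  i= 0: A-K = 16 → Q
  i= 1: T-Z = 20 → U
  i= 2: C-N = 15 → P
  i= 3: I-B =  7 → H
  i= 4: D-Z =  4 → E
  i= 5: Z-D = 22 → W
  i= 6: B-J = 18 → S
  i= 7: I-S = 16 → Q
  i= 8: J-P = 20 → U
  i= 9: F-Q = 15 → P
  i=10: T-M =  7 → H
  i=11: X-T =  4 → E
  i=12: I-M = 22 → W
  i=13: U-C = 18 → S
  i=14: O-Y = 16 → Q
  i=15: F-L = 20 → U
  i=16: Z-K = 15 → P
  i=17: V-O =  7 → H
  i=18: O-K =  4 → E
  i=19: J-N = 22 → W
  i=20: A-I = 18 → S
  i=21: Q-A = 16 → Q
  i=22: S-Y = 20 → U
  i=23: Z-K = 15 → P
  i=24: R-K =  7 → H
  i=25: H-D =  4 → E
  i=26: C-G = 22 → W
  i=27: E-M = 18 → S
  i=28: V-F = 16 → Q
  i=29: H-N = 20 → U
  i=30: Z-K = 15 → P
  i=31: Q-J =  7 → H
  i=32: I-E =  4 → E
  i=33: R-V = 22 → W
  i=34: X-F = 18 → S
  i=35: T-D = 16 → Q
  i=36: D-J = 20 → U
  i=37: H-S = 15 → P
  shifts repeat with period 7: QUPHEWS

QUPHEWS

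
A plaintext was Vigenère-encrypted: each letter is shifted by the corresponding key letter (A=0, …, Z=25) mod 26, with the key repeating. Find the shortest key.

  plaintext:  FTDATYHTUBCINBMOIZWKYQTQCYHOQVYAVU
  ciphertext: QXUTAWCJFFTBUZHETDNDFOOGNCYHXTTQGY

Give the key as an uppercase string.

LERTHYVQ

  i= 0: Q-F = 11 → L
  i= 1: X-T =  4 → E
  i= 2: U-D = 17 → R
  i= 3: T-A = 19 → T
  i= 4: A-T =  7 → H
  i= 5: W-Y = 24 → Y
  i= 6: C-H = 21 → V
  i= 7: J-T = 16 → Q
  i= 8: F-U = 11 → L
  i= 9: F-B =  4 → E
  i=10: T-C = 17 → R
  i=11: B-I = 19 → T
  i=12: U-N =  7 → H
  i=13: Z-B = 24 → Y
  i=14: H-M = 21 → V
  i=15: E-O = 16 → Q
  i=16: T-I = 11 → L
  i=17: D-Z =  4 → E
  i=18: N-W = 17 → R
  i=19: D-K = 19 → T
  i=20: F-Y =  7 → H
  i=21: O-Q = 24 → Y
  i=22: O-T = 21 → V
  i=23: G-Q = 16 → Q
  i=24: N-C = 11 → L
  i=25: C-Y =  4 → E
  i=26: Y-H = 17 → R
  i=27: H-O = 19 → T
  i=28: X-Q =  7 → H
  i=29: T-V = 24 → Y
  i=30: T-Y = 21 → V
  i=31: Q-A = 16 → Q
  i=32: G-V = 11 → L
  i=33: Y-U =  4 → E
  shifts repeat with period 8: LERTHYVQ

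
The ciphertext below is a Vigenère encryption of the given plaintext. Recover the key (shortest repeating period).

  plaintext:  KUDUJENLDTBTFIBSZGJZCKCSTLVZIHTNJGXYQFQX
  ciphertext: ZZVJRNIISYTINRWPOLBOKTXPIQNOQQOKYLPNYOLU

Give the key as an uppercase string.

  i= 0: Z-K = 15 → P
  i= 1: Z-U =  5 → F
  i= 2: V-D = 18 → S
  i= 3: J-U = 15 → P
  i= 4: R-J =  8 → I
  i= 5: N-E =  9 → J
  i= 6: I-N = 21 → V
  i= 7: I-L = 23 → X
  i= 8: S-D = 15 → P
  i= 9: Y-T =  5 → F
  i=10: T-B = 18 → S
  i=11: I-T = 15 → P
  i=12: N-F =  8 → I
  i=13: R-I =  9 → J
  i=14: W-B = 21 → V
  i=15: P-S = 23 → X
  i=16: O-Z = 15 → P
  i=17: L-G =  5 → F
  i=18: B-J = 18 → S
  i=19: O-Z = 15 → P
  i=20: K-C =  8 → I
  i=21: T-K =  9 → J
  i=22: X-C = 21 → V
  i=23: P-S = 23 → X
  i=24: I-T = 15 → P
  i=25: Q-L =  5 → F
  i=26: N-V = 18 → S
  i=27: O-Z = 15 → P
  i=28: Q-I =  8 → I
  i=29: Q-H =  9 → J
  i=30: O-T = 21 → V
  i=31: K-N = 23 → X
  i=32: Y-J = 15 → P
  i=33: L-G =  5 → F
  i=34: P-X = 18 → S
  i=35: N-Y = 15 → P
  i=36: Y-Q =  8 → I
  i=37: O-F =  9 → J
  i=38: L-Q = 21 → V
  i=39: U-X = 23 → X
  shifts repeat with period 8: PFSPIJVX

PFSPIJVX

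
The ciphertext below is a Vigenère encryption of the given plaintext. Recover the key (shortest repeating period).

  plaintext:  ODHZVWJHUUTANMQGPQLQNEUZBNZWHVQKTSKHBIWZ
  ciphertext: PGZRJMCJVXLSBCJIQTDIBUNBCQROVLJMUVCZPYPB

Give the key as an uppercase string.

BDSSOQTC

  i= 0: P-O =  1 → B
  i= 1: G-D =  3 → D
  i= 2: Z-H = 18 → S
  i= 3: R-Z = 18 → S
  i= 4: J-V = 14 → O
  i= 5: M-W = 16 → Q
  i= 6: C-J = 19 → T
  i= 7: J-H =  2 → C
  i= 8: V-U =  1 → B
  i= 9: X-U =  3 → D
  i=10: L-T = 18 → S
  i=11: S-A = 18 → S
  i=12: B-N = 14 → O
  i=13: C-M = 16 → Q
  i=14: J-Q = 19 → T
  i=15: I-G =  2 → C
  i=16: Q-P =  1 → B
  i=17: T-Q =  3 → D
  i=18: D-L = 18 → S
  i=19: I-Q = 18 → S
  i=20: B-N = 14 → O
  i=21: U-E = 16 → Q
  i=22: N-U = 19 → T
  i=23: B-Z =  2 → C
  i=24: C-B =  1 → B
  i=25: Q-N =  3 → D
  i=26: R-Z = 18 → S
  i=27: O-W = 18 → S
  i=28: V-H = 14 → O
  i=29: L-V = 16 → Q
  i=30: J-Q = 19 → T
  i=31: M-K =  2 → C
  i=32: U-T =  1 → B
  i=33: V-S =  3 → D
  i=34: C-K = 18 → S
  i=35: Z-H = 18 → S
  i=36: P-B = 14 → O
  i=37: Y-I = 16 → Q
  i=38: P-W = 19 → T
  i=39: B-Z =  2 → C
  shifts repeat with period 8: BDSSOQTC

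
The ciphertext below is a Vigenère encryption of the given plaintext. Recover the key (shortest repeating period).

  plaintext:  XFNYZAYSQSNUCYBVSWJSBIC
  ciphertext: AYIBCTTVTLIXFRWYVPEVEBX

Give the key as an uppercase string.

  i= 0: A-X =  3 → D
  i= 1: Y-F = 19 → T
  i= 2: I-N = 21 → V
  i= 3: B-Y =  3 → D
  i= 4: C-Z =  3 → D
  i= 5: T-A = 19 → T
  i= 6: T-Y = 21 → V
  i= 7: V-S =  3 → D
  i= 8: T-Q =  3 → D
  i= 9: L-S = 19 → T
  i=10: I-N = 21 → V
  i=11: X-U =  3 → D
  i=12: F-C =  3 → D
  i=13: R-Y = 19 → T
  i=14: W-B = 21 → V
  i=15: Y-V =  3 → D
  i=16: V-S =  3 → D
  i=17: P-W = 19 → T
  i=18: E-J = 21 → V
  i=19: V-S =  3 → D
  i=20: E-B =  3 → D
  i=21: B-I = 19 → T
  i=22: X-C = 21 → V
  shifts repeat with period 4: DTVD

DTVD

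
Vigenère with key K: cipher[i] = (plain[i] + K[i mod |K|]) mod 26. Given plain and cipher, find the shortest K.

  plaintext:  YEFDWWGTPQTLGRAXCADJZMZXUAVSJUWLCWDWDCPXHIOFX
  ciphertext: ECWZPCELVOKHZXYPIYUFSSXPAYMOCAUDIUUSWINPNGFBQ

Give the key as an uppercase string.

  i= 0: E-Y =  6 → G
  i= 1: C-E = 24 → Y
  i= 2: W-F = 17 → R
  i= 3: Z-D = 22 → W
  i= 4: P-W = 19 → T
  i= 5: C-W =  6 → G
  i= 6: E-G = 24 → Y
  i= 7: L-T = 18 → S
  i= 8: V-P =  6 → G
  i= 9: O-Q = 24 → Y
  i=10: K-T = 17 → R
  i=11: H-L = 22 → W
  i=12: Z-G = 19 → T
  i=13: X-R =  6 → G
  i=14: Y-A = 24 → Y
  i=15: P-X = 18 → S
  i=16: I-C =  6 → G
  i=17: Y-A = 24 → Y
  i=18: U-D = 17 → R
  i=19: F-J = 22 → W
  i=20: S-Z = 19 → T
  i=21: S-M =  6 → G
  i=22: X-Z = 24 → Y
  i=23: P-X = 18 → S
  i=24: A-U =  6 → G
  i=25: Y-A = 24 → Y
  i=26: M-V = 17 → R
  i=27: O-S = 22 → W
  i=28: C-J = 19 → T
  i=29: A-U =  6 → G
  i=30: U-W = 24 → Y
  i=31: D-L = 18 → S
  i=32: I-C =  6 → G
  i=33: U-W = 24 → Y
  i=34: U-D = 17 → R
  i=35: S-W = 22 → W
  i=36: W-D = 19 → T
  i=37: I-C =  6 → G
  i=38: N-P = 24 → Y
  i=39: P-X = 18 → S
  i=40: N-H =  6 → G
  i=41: G-I = 24 → Y
  i=42: F-O = 17 → R
  i=43: B-F = 22 → W
  i=44: Q-X = 19 → T
  shifts repeat with period 8: GYRWTGYS

GYRWTGYS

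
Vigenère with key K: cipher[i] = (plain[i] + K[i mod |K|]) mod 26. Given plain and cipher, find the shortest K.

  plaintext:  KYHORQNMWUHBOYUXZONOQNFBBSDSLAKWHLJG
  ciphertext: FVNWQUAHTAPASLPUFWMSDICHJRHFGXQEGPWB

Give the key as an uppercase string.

VXGIZEN

  i= 0: F-K = 21 → V
  i= 1: V-Y = 23 → X
  i= 2: N-H =  6 → G
  i= 3: W-O =  8 → I
  i= 4: Q-R = 25 → Z
  i= 5: U-Q =  4 → E
  i= 6: A-N = 13 → N
  i= 7: H-M = 21 → V
  i= 8: T-W = 23 → X
  i= 9: A-U =  6 → G
  i=10: P-H =  8 → I
  i=11: A-B = 25 → Z
  i=12: S-O =  4 → E
  i=13: L-Y = 13 → N
  i=14: P-U = 21 → V
  i=15: U-X = 23 → X
  i=16: F-Z =  6 → G
  i=17: W-O =  8 → I
  i=18: M-N = 25 → Z
  i=19: S-O =  4 → E
  i=20: D-Q = 13 → N
  i=21: I-N = 21 → V
  i=22: C-F = 23 → X
  i=23: H-B =  6 → G
  i=24: J-B =  8 → I
  i=25: R-S = 25 → Z
  i=26: H-D =  4 → E
  i=27: F-S = 13 → N
  i=28: G-L = 21 → V
  i=29: X-A = 23 → X
  i=30: Q-K =  6 → G
  i=31: E-W =  8 → I
  i=32: G-H = 25 → Z
  i=33: P-L =  4 → E
  i=34: W-J = 13 → N
  i=35: B-G = 21 → V
  shifts repeat with period 7: VXGIZEN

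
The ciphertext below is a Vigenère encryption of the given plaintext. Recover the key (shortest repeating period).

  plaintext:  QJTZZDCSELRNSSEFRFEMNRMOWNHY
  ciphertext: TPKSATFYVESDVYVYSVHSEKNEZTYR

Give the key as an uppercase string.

  i= 0: T-Q =  3 → D
  i= 1: P-J =  6 → G
  i= 2: K-T = 17 → R
  i= 3: S-Z = 19 → T
  i= 4: A-Z =  1 → B
  i= 5: T-D = 16 → Q
  i= 6: F-C =  3 → D
  i= 7: Y-S =  6 → G
  i= 8: V-E = 17 → R
  i= 9: E-L = 19 → T
  i=10: S-R =  1 → B
  i=11: D-N = 16 → Q
  i=12: V-S =  3 → D
  i=13: Y-S =  6 → G
  i=14: V-E = 17 → R
  i=15: Y-F = 19 → T
  i=16: S-R =  1 → B
  i=17: V-F = 16 → Q
  i=18: H-E =  3 → D
  i=19: S-M =  6 → G
  i=20: E-N = 17 → R
  i=21: K-R = 19 → T
  i=22: N-M =  1 → B
  i=23: E-O = 16 → Q
  i=24: Z-W =  3 → D
  i=25: T-N =  6 → G
  i=26: Y-H = 17 → R
  i=27: R-Y = 19 → T
  shifts repeat with period 6: DGRTBQ

DGRTBQ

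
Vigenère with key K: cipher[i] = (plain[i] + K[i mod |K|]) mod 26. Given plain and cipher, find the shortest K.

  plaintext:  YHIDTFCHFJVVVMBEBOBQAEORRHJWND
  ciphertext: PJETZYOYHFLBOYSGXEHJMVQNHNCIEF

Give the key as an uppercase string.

RCWQGTM

  i= 0: P-Y = 17 → R
  i= 1: J-H =  2 → C
  i= 2: E-I = 22 → W
  i= 3: T-D = 16 → Q
  i= 4: Z-T =  6 → G
  i= 5: Y-F = 19 → T
  i= 6: O-C = 12 → M
  i= 7: Y-H = 17 → R
  i= 8: H-F =  2 → C
  i= 9: F-J = 22 → W
  i=10: L-V = 16 → Q
  i=11: B-V =  6 → G
  i=12: O-V = 19 → T
  i=13: Y-M = 12 → M
  i=14: S-B = 17 → R
  i=15: G-E =  2 → C
  i=16: X-B = 22 → W
  i=17: E-O = 16 → Q
  i=18: H-B =  6 → G
  i=19: J-Q = 19 → T
  i=20: M-A = 12 → M
  i=21: V-E = 17 → R
  i=22: Q-O =  2 → C
  i=23: N-R = 22 → W
  i=24: H-R = 16 → Q
  i=25: N-H =  6 → G
  i=26: C-J = 19 → T
  i=27: I-W = 12 → M
  i=28: E-N = 17 → R
  i=29: F-D =  2 → C
  shifts repeat with period 7: RCWQGTM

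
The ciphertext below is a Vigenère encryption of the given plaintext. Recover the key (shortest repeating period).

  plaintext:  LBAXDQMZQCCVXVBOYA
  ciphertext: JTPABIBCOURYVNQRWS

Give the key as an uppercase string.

  i= 0: J-L = 24 → Y
  i= 1: T-B = 18 → S
  i= 2: P-A = 15 → P
  i= 3: A-X =  3 → D
  i= 4: B-D = 24 → Y
  i= 5: I-Q = 18 → S
  i= 6: B-M = 15 → P
  i= 7: C-Z =  3 → D
  i= 8: O-Q = 24 → Y
  i= 9: U-C = 18 → S
  i=10: R-C = 15 → P
  i=11: Y-V =  3 → D
  i=12: V-X = 24 → Y
  i=13: N-V = 18 → S
  i=14: Q-B = 15 → P
  i=15: R-O =  3 → D
  i=16: W-Y = 24 → Y
  i=17: S-A = 18 → S
  shifts repeat with period 4: YSPD

YSPD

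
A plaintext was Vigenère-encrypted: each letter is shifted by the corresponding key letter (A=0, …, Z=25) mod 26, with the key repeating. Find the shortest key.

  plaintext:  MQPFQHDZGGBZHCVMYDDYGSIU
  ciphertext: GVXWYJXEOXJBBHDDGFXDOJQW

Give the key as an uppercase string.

  i= 0: G-M = 20 → U
  i= 1: V-Q =  5 → F
  i= 2: X-P =  8 → I
  i= 3: W-F = 17 → R
  i= 4: Y-Q =  8 → I
  i= 5: J-H =  2 → C
  i= 6: X-D = 20 → U
  i= 7: E-Z =  5 → F
  i= 8: O-G =  8 → I
  i= 9: X-G = 17 → R
  i=10: J-B =  8 → I
  i=11: B-Z =  2 → C
  i=12: B-H = 20 → U
  i=13: H-C =  5 → F
  i=14: D-V =  8 → I
  i=15: D-M = 17 → R
  i=16: G-Y =  8 → I
  i=17: F-D =  2 → C
  i=18: X-D = 20 → U
  i=19: D-Y =  5 → F
  i=20: O-G =  8 → I
  i=21: J-S = 17 → R
  i=22: Q-I =  8 → I
  i=23: W-U =  2 → C
  shifts repeat with period 6: UFIRIC

UFIRIC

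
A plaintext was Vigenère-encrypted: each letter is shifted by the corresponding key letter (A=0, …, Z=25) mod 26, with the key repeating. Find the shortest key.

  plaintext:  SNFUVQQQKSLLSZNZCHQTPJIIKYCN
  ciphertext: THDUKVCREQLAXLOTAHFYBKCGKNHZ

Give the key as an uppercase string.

BUYAPFM

  i= 0: T-S =  1 → B
  i= 1: H-N = 20 → U
  i= 2: D-F = 24 → Y
  i= 3: U-U =  0 → A
  i= 4: K-V = 15 → P
  i= 5: V-Q =  5 → F
  i= 6: C-Q = 12 → M
  i= 7: R-Q =  1 → B
  i= 8: E-K = 20 → U
  i= 9: Q-S = 24 → Y
  i=10: L-L =  0 → A
  i=11: A-L = 15 → P
  i=12: X-S =  5 → F
  i=13: L-Z = 12 → M
  i=14: O-N =  1 → B
  i=15: T-Z = 20 → U
  i=16: A-C = 24 → Y
  i=17: H-H =  0 → A
  i=18: F-Q = 15 → P
  i=19: Y-T =  5 → F
  i=20: B-P = 12 → M
  i=21: K-J =  1 → B
  i=22: C-I = 20 → U
  i=23: G-I = 24 → Y
  i=24: K-K =  0 → A
  i=25: N-Y = 15 → P
  i=26: H-C =  5 → F
  i=27: Z-N = 12 → M
  shifts repeat with period 7: BUYAPFM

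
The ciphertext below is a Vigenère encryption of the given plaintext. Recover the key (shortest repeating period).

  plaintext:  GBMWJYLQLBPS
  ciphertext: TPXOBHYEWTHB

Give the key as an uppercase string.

NOLSSJ

  i= 0: T-G = 13 → N
  i= 1: P-B = 14 → O
  i= 2: X-M = 11 → L
  i= 3: O-W = 18 → S
  i= 4: B-J = 18 → S
  i= 5: H-Y =  9 → J
  i= 6: Y-L = 13 → N
  i= 7: E-Q = 14 → O
  i= 8: W-L = 11 → L
  i= 9: T-B = 18 → S
  i=10: H-P = 18 → S
  i=11: B-S =  9 → J
  shifts repeat with period 6: NOLSSJ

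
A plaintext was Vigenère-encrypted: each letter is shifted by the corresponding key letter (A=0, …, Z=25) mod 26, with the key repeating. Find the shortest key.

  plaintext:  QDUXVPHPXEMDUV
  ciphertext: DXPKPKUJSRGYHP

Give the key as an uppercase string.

NUV

  i= 0: D-Q = 13 → N
  i= 1: X-D = 20 → U
  i= 2: P-U = 21 → V
  i= 3: K-X = 13 → N
  i= 4: P-V = 20 → U
  i= 5: K-P = 21 → V
  i= 6: U-H = 13 → N
  i= 7: J-P = 20 → U
  i= 8: S-X = 21 → V
  i= 9: R-E = 13 → N
  i=10: G-M = 20 → U
  i=11: Y-D = 21 → V
  i=12: H-U = 13 → N
  i=13: P-V = 20 → U
  shifts repeat with period 3: NUV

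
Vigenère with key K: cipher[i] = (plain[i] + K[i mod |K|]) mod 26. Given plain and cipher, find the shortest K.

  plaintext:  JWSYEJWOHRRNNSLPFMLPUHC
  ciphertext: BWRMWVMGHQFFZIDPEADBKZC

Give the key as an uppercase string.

  i= 0: B-J = 18 → S
  i= 1: W-W =  0 → A
  i= 2: R-S = 25 → Z
  i= 3: M-Y = 14 → O
  i= 4: W-E = 18 → S
  i= 5: V-J = 12 → M
  i= 6: M-W = 16 → Q
  i= 7: G-O = 18 → S
  i= 8: H-H =  0 → A
  i= 9: Q-R = 25 → Z
  i=10: F-R = 14 → O
  i=11: F-N = 18 → S
  i=12: Z-N = 12 → M
  i=13: I-S = 16 → Q
  i=14: D-L = 18 → S
  i=15: P-P =  0 → A
  i=16: E-F = 25 → Z
  i=17: A-M = 14 → O
  i=18: D-L = 18 → S
  i=19: B-P = 12 → M
  i=20: K-U = 16 → Q
  i=21: Z-H = 18 → S
  i=22: C-C =  0 → A
  shifts repeat with period 7: SAZOSMQ

SAZOSMQ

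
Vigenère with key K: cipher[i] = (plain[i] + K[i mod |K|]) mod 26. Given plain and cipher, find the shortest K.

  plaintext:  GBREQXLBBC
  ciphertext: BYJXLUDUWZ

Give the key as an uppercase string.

VXST

  i= 0: B-G = 21 → V
  i= 1: Y-B = 23 → X
  i= 2: J-R = 18 → S
  i= 3: X-E = 19 → T
  i= 4: L-Q = 21 → V
  i= 5: U-X = 23 → X
  i= 6: D-L = 18 → S
  i= 7: U-B = 19 → T
  i= 8: W-B = 21 → V
  i= 9: Z-C = 23 → X
  shifts repeat with period 4: VXST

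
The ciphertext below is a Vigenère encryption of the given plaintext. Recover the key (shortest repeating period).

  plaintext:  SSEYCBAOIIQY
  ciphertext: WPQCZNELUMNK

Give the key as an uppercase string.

EXM

  i= 0: W-S =  4 → E
  i= 1: P-S = 23 → X
  i= 2: Q-E = 12 → M
  i= 3: C-Y =  4 → E
  i= 4: Z-C = 23 → X
  i= 5: N-B = 12 → M
  i= 6: E-A =  4 → E
  i= 7: L-O = 23 → X
  i= 8: U-I = 12 → M
  i= 9: M-I =  4 → E
  i=10: N-Q = 23 → X
  i=11: K-Y = 12 → M
  shifts repeat with period 3: EXM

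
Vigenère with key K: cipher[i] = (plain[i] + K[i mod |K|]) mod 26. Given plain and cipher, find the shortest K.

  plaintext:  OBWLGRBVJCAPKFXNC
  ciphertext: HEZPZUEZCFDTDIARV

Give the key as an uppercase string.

TDDE

  i= 0: H-O = 19 → T
  i= 1: E-B =  3 → D
  i= 2: Z-W =  3 → D
  i= 3: P-L =  4 → E
  i= 4: Z-G = 19 → T
  i= 5: U-R =  3 → D
  i= 6: E-B =  3 → D
  i= 7: Z-V =  4 → E
  i= 8: C-J = 19 → T
  i= 9: F-C =  3 → D
  i=10: D-A =  3 → D
  i=11: T-P =  4 → E
  i=12: D-K = 19 → T
  i=13: I-F =  3 → D
  i=14: A-X =  3 → D
  i=15: R-N =  4 → E
  i=16: V-C = 19 → T
  shifts repeat with period 4: TDDE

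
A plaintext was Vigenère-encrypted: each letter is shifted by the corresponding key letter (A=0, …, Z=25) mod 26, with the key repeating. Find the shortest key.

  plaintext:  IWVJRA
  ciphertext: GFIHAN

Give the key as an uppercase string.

YJN

  i= 0: G-I = 24 → Y
  i= 1: F-W =  9 → J
  i= 2: I-V = 13 → N
  i= 3: H-J = 24 → Y
  i= 4: A-R =  9 → J
  i= 5: N-A = 13 → N
  shifts repeat with period 3: YJN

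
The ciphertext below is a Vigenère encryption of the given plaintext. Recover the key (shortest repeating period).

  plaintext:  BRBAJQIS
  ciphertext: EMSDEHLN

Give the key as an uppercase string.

DVR

  i= 0: E-B =  3 → D
  i= 1: M-R = 21 → V
  i= 2: S-B = 17 → R
  i= 3: D-A =  3 → D
  i= 4: E-J = 21 → V
  i= 5: H-Q = 17 → R
  i= 6: L-I =  3 → D
  i= 7: N-S = 21 → V
  shifts repeat with period 3: DVR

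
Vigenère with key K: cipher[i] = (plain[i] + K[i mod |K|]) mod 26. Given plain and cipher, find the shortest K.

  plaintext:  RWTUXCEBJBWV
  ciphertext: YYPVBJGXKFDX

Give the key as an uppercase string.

HCWBE

  i= 0: Y-R =  7 → H
  i= 1: Y-W =  2 → C
  i= 2: P-T = 22 → W
  i= 3: V-U =  1 → B
  i= 4: B-X =  4 → E
  i= 5: J-C =  7 → H
  i= 6: G-E =  2 → C
  i= 7: X-B = 22 → W
  i= 8: K-J =  1 → B
  i= 9: F-B =  4 → E
  i=10: D-W =  7 → H
  i=11: X-V =  2 → C
  shifts repeat with period 5: HCWBE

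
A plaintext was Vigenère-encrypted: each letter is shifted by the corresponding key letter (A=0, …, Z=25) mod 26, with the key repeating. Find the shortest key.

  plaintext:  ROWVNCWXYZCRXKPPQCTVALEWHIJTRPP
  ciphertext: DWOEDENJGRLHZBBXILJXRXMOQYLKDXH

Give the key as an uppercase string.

MISJQCR

  i= 0: D-R = 12 → M
  i= 1: W-O =  8 → I
  i= 2: O-W = 18 → S
  i= 3: E-V =  9 → J
  i= 4: D-N = 16 → Q
  i= 5: E-C =  2 → C
  i= 6: N-W = 17 → R
  i= 7: J-X = 12 → M
  i= 8: G-Y =  8 → I
  i= 9: R-Z = 18 → S
  i=10: L-C =  9 → J
  i=11: H-R = 16 → Q
  i=12: Z-X =  2 → C
  i=13: B-K = 17 → R
  i=14: B-P = 12 → M
  i=15: X-P =  8 → I
  i=16: I-Q = 18 → S
  i=17: L-C =  9 → J
  i=18: J-T = 16 → Q
  i=19: X-V =  2 → C
  i=20: R-A = 17 → R
  i=21: X-L = 12 → M
  i=22: M-E =  8 → I
  i=23: O-W = 18 → S
  i=24: Q-H =  9 → J
  i=25: Y-I = 16 → Q
  i=26: L-J =  2 → C
  i=27: K-T = 17 → R
  i=28: D-R = 12 → M
  i=29: X-P =  8 → I
  i=30: H-P = 18 → S
  shifts repeat with period 7: MISJQCR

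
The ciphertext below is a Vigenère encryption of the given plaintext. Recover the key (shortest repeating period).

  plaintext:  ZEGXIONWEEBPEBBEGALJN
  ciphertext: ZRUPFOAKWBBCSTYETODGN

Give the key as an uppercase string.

ANOSX

  i= 0: Z-Z =  0 → A
  i= 1: R-E = 13 → N
  i= 2: U-G = 14 → O
  i= 3: P-X = 18 → S
  i= 4: F-I = 23 → X
  i= 5: O-O =  0 → A
  i= 6: A-N = 13 → N
  i= 7: K-W = 14 → O
  i= 8: W-E = 18 → S
  i= 9: B-E = 23 → X
  i=10: B-B =  0 → A
  i=11: C-P = 13 → N
  i=12: S-E = 14 → O
  i=13: T-B = 18 → S
  i=14: Y-B = 23 → X
  i=15: E-E =  0 → A
  i=16: T-G = 13 → N
  i=17: O-A = 14 → O
  i=18: D-L = 18 → S
  i=19: G-J = 23 → X
  i=20: N-N =  0 → A
  shifts repeat with period 5: ANOSX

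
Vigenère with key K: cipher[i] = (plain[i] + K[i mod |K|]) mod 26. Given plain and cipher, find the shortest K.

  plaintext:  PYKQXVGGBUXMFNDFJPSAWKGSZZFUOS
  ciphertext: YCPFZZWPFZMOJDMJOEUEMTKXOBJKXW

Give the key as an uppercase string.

  i= 0: Y-P =  9 → J
  i= 1: C-Y =  4 → E
  i= 2: P-K =  5 → F
  i= 3: F-Q = 15 → P
  i= 4: Z-X =  2 → C
  i= 5: Z-V =  4 → E
  i= 6: W-G = 16 → Q
  i= 7: P-G =  9 → J
  i= 8: F-B =  4 → E
  i= 9: Z-U =  5 → F
  i=10: M-X = 15 → P
  i=11: O-M =  2 → C
  i=12: J-F =  4 → E
  i=13: D-N = 16 → Q
  i=14: M-D =  9 → J
  i=15: J-F =  4 → E
  i=16: O-J =  5 → F
  i=17: E-P = 15 → P
  i=18: U-S =  2 → C
  i=19: E-A =  4 → E
  i=20: M-W = 16 → Q
  i=21: T-K =  9 → J
  i=22: K-G =  4 → E
  i=23: X-S =  5 → F
  i=24: O-Z = 15 → P
  i=25: B-Z =  2 → C
  i=26: J-F =  4 → E
  i=27: K-U = 16 → Q
  i=28: X-O =  9 → J
  i=29: W-S =  4 → E
  shifts repeat with period 7: JEFPCEQ

JEFPCEQ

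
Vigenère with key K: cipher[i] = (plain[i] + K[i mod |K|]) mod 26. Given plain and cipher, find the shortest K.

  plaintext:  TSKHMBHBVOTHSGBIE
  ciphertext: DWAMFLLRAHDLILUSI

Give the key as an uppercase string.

KEQFT

  i= 0: D-T = 10 → K
  i= 1: W-S =  4 → E
  i= 2: A-K = 16 → Q
  i= 3: M-H =  5 → F
  i= 4: F-M = 19 → T
  i= 5: L-B = 10 → K
  i= 6: L-H =  4 → E
  i= 7: R-B = 16 → Q
  i= 8: A-V =  5 → F
  i= 9: H-O = 19 → T
  i=10: D-T = 10 → K
  i=11: L-H =  4 → E
  i=12: I-S = 16 → Q
  i=13: L-G =  5 → F
  i=14: U-B = 19 → T
  i=15: S-I = 10 → K
  i=16: I-E =  4 → E
  shifts repeat with period 5: KEQFT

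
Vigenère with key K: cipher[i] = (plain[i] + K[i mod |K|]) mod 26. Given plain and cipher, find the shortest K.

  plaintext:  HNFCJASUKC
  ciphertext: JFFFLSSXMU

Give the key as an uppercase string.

  i= 0: J-H =  2 → C
  i= 1: F-N = 18 → S
  i= 2: F-F =  0 → A
  i= 3: F-C =  3 → D
  i= 4: L-J =  2 → C
  i= 5: S-A = 18 → S
  i= 6: S-S =  0 → A
  i= 7: X-U =  3 → D
  i= 8: M-K =  2 → C
  i= 9: U-C = 18 → S
  shifts repeat with period 4: CSAD

CSAD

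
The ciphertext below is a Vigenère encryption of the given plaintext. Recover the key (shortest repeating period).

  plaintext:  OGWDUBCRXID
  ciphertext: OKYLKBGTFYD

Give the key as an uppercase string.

AECIQ

  i= 0: O-O =  0 → A
  i= 1: K-G =  4 → E
  i= 2: Y-W =  2 → C
  i= 3: L-D =  8 → I
  i= 4: K-U = 16 → Q
  i= 5: B-B =  0 → A
  i= 6: G-C =  4 → E
  i= 7: T-R =  2 → C
  i= 8: F-X =  8 → I
  i= 9: Y-I = 16 → Q
  i=10: D-D =  0 → A
  shifts repeat with period 5: AECIQ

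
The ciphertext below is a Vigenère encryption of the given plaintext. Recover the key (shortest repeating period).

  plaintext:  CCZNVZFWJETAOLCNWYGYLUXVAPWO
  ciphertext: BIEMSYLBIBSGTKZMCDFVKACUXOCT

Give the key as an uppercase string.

ZGFZX

  i= 0: B-C = 25 → Z
  i= 1: I-C =  6 → G
  i= 2: E-Z =  5 → F
  i= 3: M-N = 25 → Z
  i= 4: S-V = 23 → X
  i= 5: Y-Z = 25 → Z
  i= 6: L-F =  6 → G
  i= 7: B-W =  5 → F
  i= 8: I-J = 25 → Z
  i= 9: B-E = 23 → X
  i=10: S-T = 25 → Z
  i=11: G-A =  6 → G
  i=12: T-O =  5 → F
  i=13: K-L = 25 → Z
  i=14: Z-C = 23 → X
  i=15: M-N = 25 → Z
  i=16: C-W =  6 → G
  i=17: D-Y =  5 → F
  i=18: F-G = 25 → Z
  i=19: V-Y = 23 → X
  i=20: K-L = 25 → Z
  i=21: A-U =  6 → G
  i=22: C-X =  5 → F
  i=23: U-V = 25 → Z
  i=24: X-A = 23 → X
  i=25: O-P = 25 → Z
  i=26: C-W =  6 → G
  i=27: T-O =  5 → F
  shifts repeat with period 5: ZGFZX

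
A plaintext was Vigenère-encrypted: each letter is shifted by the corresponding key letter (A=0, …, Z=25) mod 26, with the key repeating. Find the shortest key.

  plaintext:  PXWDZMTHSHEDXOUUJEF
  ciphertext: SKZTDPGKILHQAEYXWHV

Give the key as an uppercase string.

  i= 0: S-P =  3 → D
  i= 1: K-X = 13 → N
  i= 2: Z-W =  3 → D
  i= 3: T-D = 16 → Q
  i= 4: D-Z =  4 → E
  i= 5: P-M =  3 → D
  i= 6: G-T = 13 → N
  i= 7: K-H =  3 → D
  i= 8: I-S = 16 → Q
  i= 9: L-H =  4 → E
  i=10: H-E =  3 → D
  i=11: Q-D = 13 → N
  i=12: A-X =  3 → D
  i=13: E-O = 16 → Q
  i=14: Y-U =  4 → E
  i=15: X-U =  3 → D
  i=16: W-J = 13 → N
  i=17: H-E =  3 → D
  i=18: V-F = 16 → Q
  shifts repeat with period 5: DNDQE

DNDQE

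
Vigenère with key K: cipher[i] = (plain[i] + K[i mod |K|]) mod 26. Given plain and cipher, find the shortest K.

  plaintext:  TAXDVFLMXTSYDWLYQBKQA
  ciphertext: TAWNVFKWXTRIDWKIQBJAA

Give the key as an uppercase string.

  i= 0: T-T =  0 → A
  i= 1: A-A =  0 → A
  i= 2: W-X = 25 → Z
  i= 3: N-D = 10 → K
  i= 4: V-V =  0 → A
  i= 5: F-F =  0 → A
  i= 6: K-L = 25 → Z
  i= 7: W-M = 10 → K
  i= 8: X-X =  0 → A
  i= 9: T-T =  0 → A
  i=10: R-S = 25 → Z
  i=11: I-Y = 10 → K
  i=12: D-D =  0 → A
  i=13: W-W =  0 → A
  i=14: K-L = 25 → Z
  i=15: I-Y = 10 → K
  i=16: Q-Q =  0 → A
  i=17: B-B =  0 → A
  i=18: J-K = 25 → Z
  i=19: A-Q = 10 → K
  i=20: A-A =  0 → A
  shifts repeat with period 4: AAZK

AAZK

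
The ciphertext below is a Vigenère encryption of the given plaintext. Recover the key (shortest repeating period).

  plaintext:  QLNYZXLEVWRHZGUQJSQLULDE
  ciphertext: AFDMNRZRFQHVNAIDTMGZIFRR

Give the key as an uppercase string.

KUQOOUON

  i= 0: A-Q = 10 → K
  i= 1: F-L = 20 → U
  i= 2: D-N = 16 → Q
  i= 3: M-Y = 14 → O
  i= 4: N-Z = 14 → O
  i= 5: R-X = 20 → U
  i= 6: Z-L = 14 → O
  i= 7: R-E = 13 → N
  i= 8: F-V = 10 → K
  i= 9: Q-W = 20 → U
  i=10: H-R = 16 → Q
  i=11: V-H = 14 → O
  i=12: N-Z = 14 → O
  i=13: A-G = 20 → U
  i=14: I-U = 14 → O
  i=15: D-Q = 13 → N
  i=16: T-J = 10 → K
  i=17: M-S = 20 → U
  i=18: G-Q = 16 → Q
  i=19: Z-L = 14 → O
  i=20: I-U = 14 → O
  i=21: F-L = 20 → U
  i=22: R-D = 14 → O
  i=23: R-E = 13 → N
  shifts repeat with period 8: KUQOOUON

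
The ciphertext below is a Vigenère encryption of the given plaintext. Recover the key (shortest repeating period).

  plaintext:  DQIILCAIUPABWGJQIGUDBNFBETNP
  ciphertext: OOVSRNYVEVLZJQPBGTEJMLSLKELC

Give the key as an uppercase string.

  i= 0: O-D = 11 → L
  i= 1: O-Q = 24 → Y
  i= 2: V-I = 13 → N
  i= 3: S-I = 10 → K
  i= 4: R-L =  6 → G
  i= 5: N-C = 11 → L
  i= 6: Y-A = 24 → Y
  i= 7: V-I = 13 → N
  i= 8: E-U = 10 → K
  i= 9: V-P =  6 → G
  i=10: L-A = 11 → L
  i=11: Z-B = 24 → Y
  i=12: J-W = 13 → N
  i=13: Q-G = 10 → K
  i=14: P-J =  6 → G
  i=15: B-Q = 11 → L
  i=16: G-I = 24 → Y
  i=17: T-G = 13 → N
  i=18: E-U = 10 → K
  i=19: J-D =  6 → G
  i=20: M-B = 11 → L
  i=21: L-N = 24 → Y
  i=22: S-F = 13 → N
  i=23: L-B = 10 → K
  i=24: K-E =  6 → G
  i=25: E-T = 11 → L
  i=26: L-N = 24 → Y
  i=27: C-P = 13 → N
  shifts repeat with period 5: LYNKG

LYNKG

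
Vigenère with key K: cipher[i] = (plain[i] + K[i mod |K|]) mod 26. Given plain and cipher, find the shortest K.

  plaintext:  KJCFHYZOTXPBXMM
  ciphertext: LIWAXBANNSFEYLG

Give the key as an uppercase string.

  i= 0: L-K =  1 → B
  i= 1: I-J = 25 → Z
  i= 2: W-C = 20 → U
  i= 3: A-F = 21 → V
  i= 4: X-H = 16 → Q
  i= 5: B-Y =  3 → D
  i= 6: A-Z =  1 → B
  i= 7: N-O = 25 → Z
  i= 8: N-T = 20 → U
  i= 9: S-X = 21 → V
  i=10: F-P = 16 → Q
  i=11: E-B =  3 → D
  i=12: Y-X =  1 → B
  i=13: L-M = 25 → Z
  i=14: G-M = 20 → U
  shifts repeat with period 6: BZUVQD

BZUVQD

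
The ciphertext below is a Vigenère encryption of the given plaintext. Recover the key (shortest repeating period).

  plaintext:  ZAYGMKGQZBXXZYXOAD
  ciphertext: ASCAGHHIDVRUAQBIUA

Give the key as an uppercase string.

BSEUUX

  i= 0: A-Z =  1 → B
  i= 1: S-A = 18 → S
  i= 2: C-Y =  4 → E
  i= 3: A-G = 20 → U
  i= 4: G-M = 20 → U
  i= 5: H-K = 23 → X
  i= 6: H-G =  1 → B
  i= 7: I-Q = 18 → S
  i= 8: D-Z =  4 → E
  i= 9: V-B = 20 → U
  i=10: R-X = 20 → U
  i=11: U-X = 23 → X
  i=12: A-Z =  1 → B
  i=13: Q-Y = 18 → S
  i=14: B-X =  4 → E
  i=15: I-O = 20 → U
  i=16: U-A = 20 → U
  i=17: A-D = 23 → X
  shifts repeat with period 6: BSEUUX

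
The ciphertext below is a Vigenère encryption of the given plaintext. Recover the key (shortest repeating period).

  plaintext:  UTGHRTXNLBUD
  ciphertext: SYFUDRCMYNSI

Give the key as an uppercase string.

YFZNM

  i= 0: S-U = 24 → Y
  i= 1: Y-T =  5 → F
  i= 2: F-G = 25 → Z
  i= 3: U-H = 13 → N
  i= 4: D-R = 12 → M
  i= 5: R-T = 24 → Y
  i= 6: C-X =  5 → F
  i= 7: M-N = 25 → Z
  i= 8: Y-L = 13 → N
  i= 9: N-B = 12 → M
  i=10: S-U = 24 → Y
  i=11: I-D =  5 → F
  shifts repeat with period 5: YFZNM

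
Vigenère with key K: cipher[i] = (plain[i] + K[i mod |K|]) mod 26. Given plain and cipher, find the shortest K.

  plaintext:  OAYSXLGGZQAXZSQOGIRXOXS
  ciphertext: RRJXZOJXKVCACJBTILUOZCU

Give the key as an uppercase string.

  i= 0: R-O =  3 → D
  i= 1: R-A = 17 → R
  i= 2: J-Y = 11 → L
  i= 3: X-S =  5 → F
  i= 4: Z-X =  2 → C
  i= 5: O-L =  3 → D
  i= 6: J-G =  3 → D
  i= 7: X-G = 17 → R
  i= 8: K-Z = 11 → L
  i= 9: V-Q =  5 → F
  i=10: C-A =  2 → C
  i=11: A-X =  3 → D
  i=12: C-Z =  3 → D
  i=13: J-S = 17 → R
  i=14: B-Q = 11 → L
  i=15: T-O =  5 → F
  i=16: I-G =  2 → C
  i=17: L-I =  3 → D
  i=18: U-R =  3 → D
  i=19: O-X = 17 → R
  i=20: Z-O = 11 → L
  i=21: C-X =  5 → F
  i=22: U-S =  2 → C
  shifts repeat with period 6: DRLFCD

DRLFCD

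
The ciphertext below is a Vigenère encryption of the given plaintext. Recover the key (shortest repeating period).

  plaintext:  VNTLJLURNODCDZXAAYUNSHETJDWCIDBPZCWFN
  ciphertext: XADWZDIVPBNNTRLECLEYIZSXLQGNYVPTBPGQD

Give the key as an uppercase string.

CNKLQSOE

  i= 0: X-V =  2 → C
  i= 1: A-N = 13 → N
  i= 2: D-T = 10 → K
  i= 3: W-L = 11 → L
  i= 4: Z-J = 16 → Q
  i= 5: D-L = 18 → S
  i= 6: I-U = 14 → O
  i= 7: V-R =  4 → E
  i= 8: P-N =  2 → C
  i= 9: B-O = 13 → N
  i=10: N-D = 10 → K
  i=11: N-C = 11 → L
  i=12: T-D = 16 → Q
  i=13: R-Z = 18 → S
  i=14: L-X = 14 → O
  i=15: E-A =  4 → E
  i=16: C-A =  2 → C
  i=17: L-Y = 13 → N
  i=18: E-U = 10 → K
  i=19: Y-N = 11 → L
  i=20: I-S = 16 → Q
  i=21: Z-H = 18 → S
  i=22: S-E = 14 → O
  i=23: X-T =  4 → E
  i=24: L-J =  2 → C
  i=25: Q-D = 13 → N
  i=26: G-W = 10 → K
  i=27: N-C = 11 → L
  i=28: Y-I = 16 → Q
  i=29: V-D = 18 → S
  i=30: P-B = 14 → O
  i=31: T-P =  4 → E
  i=32: B-Z =  2 → C
  i=33: P-C = 13 → N
  i=34: G-W = 10 → K
  i=35: Q-F = 11 → L
  i=36: D-N = 16 → Q
  shifts repeat with period 8: CNKLQSOE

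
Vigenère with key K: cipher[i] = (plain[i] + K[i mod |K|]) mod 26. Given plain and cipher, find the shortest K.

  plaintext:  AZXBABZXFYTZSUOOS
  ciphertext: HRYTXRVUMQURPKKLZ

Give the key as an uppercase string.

  i= 0: H-A =  7 → H
  i= 1: R-Z = 18 → S
  i= 2: Y-X =  1 → B
  i= 3: T-B = 18 → S
  i= 4: X-A = 23 → X
  i= 5: R-B = 16 → Q
  i= 6: V-Z = 22 → W
  i= 7: U-X = 23 → X
  i= 8: M-F =  7 → H
  i= 9: Q-Y = 18 → S
  i=10: U-T =  1 → B
  i=11: R-Z = 18 → S
  i=12: P-S = 23 → X
  i=13: K-U = 16 → Q
  i=14: K-O = 22 → W
  i=15: L-O = 23 → X
  i=16: Z-S =  7 → H
  shifts repeat with period 8: HSBSXQWX

HSBSXQWX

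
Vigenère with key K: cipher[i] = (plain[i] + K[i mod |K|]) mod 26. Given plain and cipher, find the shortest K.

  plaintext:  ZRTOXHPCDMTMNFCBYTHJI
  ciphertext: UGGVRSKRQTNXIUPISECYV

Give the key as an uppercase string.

  i= 0: U-Z = 21 → V
  i= 1: G-R = 15 → P
  i= 2: G-T = 13 → N
  i= 3: V-O =  7 → H
  i= 4: R-X = 20 → U
  i= 5: S-H = 11 → L
  i= 6: K-P = 21 → V
  i= 7: R-C = 15 → P
  i= 8: Q-D = 13 → N
  i= 9: T-M =  7 → H
  i=10: N-T = 20 → U
  i=11: X-M = 11 → L
  i=12: I-N = 21 → V
  i=13: U-F = 15 → P
  i=14: P-C = 13 → N
  i=15: I-B =  7 → H
  i=16: S-Y = 20 → U
  i=17: E-T = 11 → L
  i=18: C-H = 21 → V
  i=19: Y-J = 15 → P
  i=20: V-I = 13 → N
  shifts repeat with period 6: VPNHUL

VPNHUL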